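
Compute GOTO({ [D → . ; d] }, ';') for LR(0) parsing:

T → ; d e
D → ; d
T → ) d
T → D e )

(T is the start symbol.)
GOTO(I, ';') = CLOSURE({ [A → αX.β] : [A → α.Xβ] ∈ I, X = ';' })

Items with dot before ';', with the dot advanced:
  [D → . ; d] → [D → ; . d]
Closure adds nothing (no advanced item has the dot before a non-terminal).

GOTO = { [D → ; . d] }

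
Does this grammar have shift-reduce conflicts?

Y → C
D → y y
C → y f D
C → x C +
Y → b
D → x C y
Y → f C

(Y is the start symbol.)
A shift-reduce conflict occurs when an LR(0) state has both:
  - a complete (reduce) item [A → α .] (dot at the end), and
  - a shift item [B → β . c γ] (dot before a terminal).

Augment with Y' → Y and build the canonical LR(0) collection (I0 = CLOSURE({[Y' → . Y]}), then GOTO on every symbol after a dot until no new states appear). It has 17 states:
  I0: { [C → . x C +], [C → . y f D], [Y → . C], [Y → . b], [Y → . f C], [Y' → . Y] }  — shift
  I1: { [Y → C .] }  — reduce
  I2: { [Y' → Y .] }  — accept
  I3: { [Y → b .] }  — reduce
  I4: { [C → . x C +], [C → . y f D], [Y → f . C] }  — shift
  I5: { [C → . x C +], [C → . y f D], [C → x . C +] }  — shift
  I6: { [C → y . f D] }  — shift
  I7: { [C → y f . D], [D → . x C y], [D → . y y] }  — shift
  I8: { [C → y f D .] }  — reduce
  I9: { [C → . x C +], [C → . y f D], [D → x . C y] }  — shift
  I10: { [D → y . y] }  — shift
  I11: { [D → y y .] }  — reduce
  I12: { [D → x C . y] }  — shift
  I13: { [D → x C y .] }  — reduce
  I14: { [C → x C . +] }  — shift
  I15: { [C → x C + .] }  — reduce
  I16: { [Y → f C .] }  — reduce

No state contains both a complete item and a shift item.

Answer: No shift-reduce conflicts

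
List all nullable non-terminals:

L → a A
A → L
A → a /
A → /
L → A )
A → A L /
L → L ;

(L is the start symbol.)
There are no ε-productions, so no non-terminal can derive ε.
No non-terminals are nullable.

Answer: None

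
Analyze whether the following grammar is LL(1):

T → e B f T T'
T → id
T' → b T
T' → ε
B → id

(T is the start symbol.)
No. Predict set conflict for T': { 'b' }

A grammar is LL(1) if for each non-terminal N with multiple productions, the predict sets of those productions are pairwise disjoint, where PREDICT(N → α) = (FIRST(α) \ {ε}) ∪ (FOLLOW(N) if α ⇒* ε).

Relevant sets:
  FOLLOW(T') = { $, 'b' }

For T:
  PREDICT(T → e B f T T') = { 'e' }
  PREDICT(T → id) = { 'id' }
For T':
  PREDICT(T' → b T) = { 'b' }
  PREDICT(T' → ε) = { $, 'b' }
B has a single production, so nothing to check there.

Conflict found: Predict set conflict for T': { 'b' }
The grammar is NOT LL(1).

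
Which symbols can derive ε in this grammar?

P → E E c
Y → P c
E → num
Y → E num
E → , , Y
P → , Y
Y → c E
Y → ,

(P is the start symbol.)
None

A non-terminal is nullable if it can derive ε (the empty string): either it has an ε-production, or it has a production whose right-hand side consists entirely of nullable non-terminals.

There are no ε-productions, so no non-terminal can derive ε.
No non-terminals are nullable.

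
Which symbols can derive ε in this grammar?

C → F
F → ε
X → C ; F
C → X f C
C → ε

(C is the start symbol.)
{ 'C', 'F' }

A non-terminal is nullable if it can derive ε (the empty string): either it has an ε-production, or it has a production whose right-hand side consists entirely of nullable non-terminals.

ε-productions: F → ε, C → ε
So F, C are immediately nullable.
No further non-terminal can be added: every production for the remaining non-terminals contains a terminal or a non-nullable non-terminal.
Nullable = { 'C', 'F' }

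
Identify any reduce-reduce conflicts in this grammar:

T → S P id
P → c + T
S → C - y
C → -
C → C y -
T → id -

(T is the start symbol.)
No reduce-reduce conflicts

A reduce-reduce conflict occurs when an LR(0) state has two complete items [A → α .] and [B → β .] — both call for a reduction, and with no lookahead the parser cannot choose between them.

Augment with T' → T and build the canonical LR(0) collection (I0 = CLOSURE({[T' → . T]}), then GOTO on every symbol after a dot until no new states appear). It has 16 states:
  I0: { [C → . -], [C → . C y -], [S → . C - y], [T → . S P id], [T → . id -], [T' → . T] }  — shift
  I1: { [C → - .] }  — reduce
  I2: { [C → C . y -], [S → C . - y] }  — shift
  I3: { [P → . c + T], [T → S . P id] }  — shift
  I4: { [T' → T .] }  — accept
  I5: { [T → id . -] }  — shift
  I6: { [T → id - .] }  — reduce
  I7: { [T → S P . id] }  — shift
  I8: { [P → c . + T] }  — shift
  I9: { [C → . -], [C → . C y -], [P → c + . T], [S → . C - y], [T → . S P id], [T → . id -] }  — shift
  I10: { [P → c + T .] }  — reduce
  I11: { [T → S P id .] }  — reduce
  I12: { [S → C - . y] }  — shift
  I13: { [C → C y . -] }  — shift
  I14: { [C → C y - .] }  — reduce
  I15: { [S → C - y .] }  — reduce

No state contains more than one complete item.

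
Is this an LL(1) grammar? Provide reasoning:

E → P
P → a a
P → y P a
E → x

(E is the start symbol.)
Relevant sets:
  FIRST(P) = { 'a', 'y' }

For E:
  PREDICT(E → P) = { 'a', 'y' }
  PREDICT(E → x) = { 'x' }
For P:
  PREDICT(P → a a) = { 'a' }
  PREDICT(P → y P a) = { 'y' }

All predict sets are disjoint. The grammar IS LL(1).

Answer: Yes, the grammar is LL(1).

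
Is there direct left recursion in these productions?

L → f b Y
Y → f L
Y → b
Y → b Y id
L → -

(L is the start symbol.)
Direct left recursion occurs when N → N α for some non-terminal N (the right-hand side begins with the left-hand side itself).

L → f b Y: starts with f
Y → f L: starts with f
Y → b: starts with b
Y → b Y id: starts with b
L → -: starts with '-'

No direct left recursion found.

Answer: No direct left recursion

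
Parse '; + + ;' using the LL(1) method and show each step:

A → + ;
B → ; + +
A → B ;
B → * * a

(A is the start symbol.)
LL(1) parsing maintains a stack (initially the start symbol over $) and the input. At each step: if the stack top is a terminal, match it against the current input token; if it is a non-terminal N, replace it with the RHS of M[N, lookahead] (the unique production whose predict set contains the lookahead).

Stack is shown with the top on the left.

Stack      Input      Action
----------------------------
A $        ; + + ; $  output A → B ;
B ; $      ; + + ; $  output B → ; + +
; + + ; $  ; + + ; $  match ';'
+ + ; $    + + ; $    match '+'
+ ; $      + ; $      match '+'
; $        ; $        match ';'
$          $          accept

The string is accepted.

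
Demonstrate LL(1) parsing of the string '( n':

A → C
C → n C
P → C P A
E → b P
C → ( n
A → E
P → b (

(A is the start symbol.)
Stack is shown with the top on the left.

Stack  Input  Action
--------------------
A $    ( n $  output A → C
C $    ( n $  output C → ( n
( n $  ( n $  match '('
n $    n $    match 'n'
$      $      accept

The string is accepted.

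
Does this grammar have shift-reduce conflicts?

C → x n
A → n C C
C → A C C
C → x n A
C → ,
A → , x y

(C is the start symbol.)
Yes — I1: [C → , .] vs [A → , . x y]; I6: [C → x n .] vs [A → . , x y]

Augment with C' → C and build the canonical LR(0) collection (I0 = CLOSURE({[C' → . C]}), then GOTO on every symbol after a dot until no new states appear). It has 15 states:
  I0: { [A → . , x y], [A → . n C C], [C → . ,], [C → . A C C], [C → . x n A], [C → . x n], [C' → . C] }  — shift
  I1: { [A → , . x y], [C → , .] }  — shift, reduce
  I2: { [A → . , x y], [A → . n C C], [C → . ,], [C → . A C C], [C → . x n A], [C → . x n], [C → A . C C] }  — shift
  I3: { [C' → C .] }  — accept
  I4: { [A → . , x y], [A → . n C C], [A → n . C C], [C → . ,], [C → . A C C], [C → . x n A], [C → . x n] }  — shift
  I5: { [C → x . n A], [C → x . n] }  — shift
  I6: { [A → . , x y], [A → . n C C], [C → x n . A], [C → x n .] }  — shift, reduce
  I7: { [A → , . x y] }  — shift
  I8: { [C → x n A .] }  — reduce
  I9: { [A → , x . y] }  — shift
  I10: { [A → , x y .] }  — reduce
  I11: { [A → . , x y], [A → . n C C], [A → n C . C], [C → . ,], [C → . A C C], [C → . x n A], [C → . x n] }  — shift
  I12: { [A → n C C .] }  — reduce
  I13: { [A → . , x y], [A → . n C C], [C → . ,], [C → . A C C], [C → . x n A], [C → . x n], [C → A C . C] }  — shift
  I14: { [C → A C C .] }  — reduce

I1 contains reduce item [C → , .] and shift item [A → , . x y] — shift-reduce conflict.
I6 contains reduce item [C → x n .] and shift items [A → . , x y], [A → . n C C] — shift-reduce conflict.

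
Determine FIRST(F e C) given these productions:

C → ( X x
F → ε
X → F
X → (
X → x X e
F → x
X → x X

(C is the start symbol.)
{ 'e', 'x' }

FIRST sets of the non-terminals involved (from the grammar, by fixed-point iteration):
  FIRST(F) = { 'x', ε }

To compute FIRST(F e C), process the symbols left to right:
Symbol F is a non-terminal. Add FIRST(F) \ {ε} = { 'x' }
F is nullable (ε ∈ FIRST(F)), continue to the next symbol.
Symbol e is a terminal. Add 'e' and stop.
FIRST(F e C) = { 'e', 'x' }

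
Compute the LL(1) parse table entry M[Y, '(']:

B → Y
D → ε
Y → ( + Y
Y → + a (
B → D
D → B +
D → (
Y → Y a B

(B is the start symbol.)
Y → ( + Y, Y → Y a B

To find M[Y, '('], we find productions for Y where '(' is in the predict set (PREDICT(N → α) = (FIRST(α) \ {ε}) ∪ (FOLLOW(N) if α ⇒* ε)).

Relevant sets:
  FIRST(Y) = { '(', '+' }

Y → ( + Y: PREDICT = { '(' }
  '(' is in predict set, so this production goes in M[Y, '(']
Y → + a (: PREDICT = { '+' }
Y → Y a B: PREDICT = { '(', '+' }
  '(' is in predict set, so this production goes in M[Y, '(']

M[Y, '('] = Y → ( + Y, Y → Y a B  (a multiply-defined cell — the grammar is not LL(1))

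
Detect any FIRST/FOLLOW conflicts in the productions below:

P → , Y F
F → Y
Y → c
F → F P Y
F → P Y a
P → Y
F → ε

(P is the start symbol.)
Yes. F → Y with FOLLOW(F) on { 'c' }; F → F P Y with FOLLOW(F) on { ',', 'c' }; F → P Y a with FOLLOW(F) on { ',', 'c' }

A FIRST/FOLLOW conflict occurs when a non-terminal N has a nullable alternative N → β (β ⇒* ε) and another alternative N → α with FIRST(α) ∩ FOLLOW(N) ≠ ∅: on such a lookahead the parser cannot decide between expanding α and letting N vanish via β.

Nullable non-terminals: F.
FIRST sets used below: FIRST(Y) = { 'c' }, FIRST(F) = { ',', 'c', ε }, FIRST(P) = { ',', 'c' }

F: nullable alternative(s) F → ε; FOLLOW(F) = { $, ',', 'c' }
  F → Y: FIRST \ {ε} = { 'c' } — overlaps FOLLOW(F) on { 'c' }: CONFLICT
  F → F P Y: FIRST \ {ε} = { ',', 'c' } — overlaps FOLLOW(F) on { ',', 'c' }: CONFLICT
  F → P Y a: FIRST \ {ε} = { ',', 'c' } — overlaps FOLLOW(F) on { ',', 'c' }: CONFLICT
  F → ε: FIRST \ {ε} = { } — this is the only nullable alternative, skip

P, Y have no nullable alternative, so no FIRST/FOLLOW check is needed there.

So the grammar has 3 FIRST/FOLLOW conflicts (marked CONFLICT above).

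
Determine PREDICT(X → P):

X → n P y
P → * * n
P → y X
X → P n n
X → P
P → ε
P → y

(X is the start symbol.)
PREDICT(X → P) = (FIRST(RHS) \ {ε}) ∪ (FOLLOW(X) if ε ∈ FIRST(RHS), i.e. RHS ⇒* ε)
FIRST(P) = { '*', 'y', ε }
FIRST(P) = { '*', 'y', ε }
ε ∈ FIRST(P) (the right-hand side is nullable), so add FOLLOW(X) = { $, 'n', 'y' }
PREDICT(X → P) = { $, '*', 'n', 'y' }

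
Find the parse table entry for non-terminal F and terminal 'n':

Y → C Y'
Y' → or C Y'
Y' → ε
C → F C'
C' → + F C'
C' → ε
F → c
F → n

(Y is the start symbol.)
F → n

To find M[F, 'n'], we find productions for F where 'n' is in the predict set (PREDICT(N → α) = (FIRST(α) \ {ε}) ∪ (FOLLOW(N) if α ⇒* ε)).

F → c: PREDICT = { 'c' }
F → n: PREDICT = { 'n' }
  'n' is in predict set, so this production goes in M[F, 'n']

M[F, 'n'] = F → n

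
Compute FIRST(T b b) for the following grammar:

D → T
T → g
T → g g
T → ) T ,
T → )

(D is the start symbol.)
{ ')', 'g' }

FIRST sets of the non-terminals involved (from the grammar, by fixed-point iteration):
  FIRST(T) = { ')', 'g' }

To compute FIRST(T b b), process the symbols left to right:
Symbol T is a non-terminal. Add FIRST(T) \ {ε} = { ')', 'g' }
T is not nullable (ε ∉ FIRST(T)), so stop here.
FIRST(T b b) = { ')', 'g' }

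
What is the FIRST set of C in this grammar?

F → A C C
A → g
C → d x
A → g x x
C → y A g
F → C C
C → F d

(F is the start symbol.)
{ 'd', 'g', 'y' }

FIRST sets of the other non-terminals involved (by the same procedure, iterated to a fixed point):
  FIRST(F) = { 'd', 'g', 'y' }

From C → d x:
  - d is a terminal: add 'd' and stop
From C → y A g:
  - y is a terminal: add 'y' and stop
From C → F d:
  - F is a non-terminal: add FIRST(F) \ {ε} = { 'd', 'g', 'y' }
    F is not nullable, so stop

Collecting: FIRST(C) = { 'd', 'g', 'y' }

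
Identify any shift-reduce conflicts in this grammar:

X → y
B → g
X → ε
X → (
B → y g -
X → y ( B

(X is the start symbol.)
Yes — I0: [X → .] vs [X → . (]; I3: [X → y .] vs [X → y . ( B]

Augment with X' → X and build the canonical LR(0) collection (I0 = CLOSURE({[X' → . X]}), then GOTO on every symbol after a dot until no new states appear). It has 10 states:
  I0: { [X → . (], [X → . y ( B], [X → . y], [X → .], [X' → . X] }  — shift, reduce
  I1: { [X → ( .] }  — reduce
  I2: { [X' → X .] }  — accept
  I3: { [X → y . ( B], [X → y .] }  — shift, reduce
  I4: { [B → . g], [B → . y g -], [X → y ( . B] }  — shift
  I5: { [X → y ( B .] }  — reduce
  I6: { [B → g .] }  — reduce
  I7: { [B → y . g -] }  — shift
  I8: { [B → y g . -] }  — shift
  I9: { [B → y g - .] }  — reduce

I0 contains reduce item [X → .] and shift items [X → . (], [X → . y], [X → . y ( B] — shift-reduce conflict.
I3 contains reduce item [X → y .] and shift item [X → y . ( B] — shift-reduce conflict.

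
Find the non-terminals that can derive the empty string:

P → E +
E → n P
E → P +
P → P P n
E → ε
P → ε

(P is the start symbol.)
{ 'E', 'P' }

A non-terminal is nullable if it can derive ε (the empty string): either it has an ε-production, or it has a production whose right-hand side consists entirely of nullable non-terminals.

ε-productions: E → ε, P → ε
So E, P are immediately nullable.
Every non-terminal is now nullable.
Nullable = { 'E', 'P' }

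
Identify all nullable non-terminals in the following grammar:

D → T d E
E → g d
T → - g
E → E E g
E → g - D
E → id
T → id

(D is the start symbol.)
There are no ε-productions, so no non-terminal can derive ε.
No non-terminals are nullable.

Answer: None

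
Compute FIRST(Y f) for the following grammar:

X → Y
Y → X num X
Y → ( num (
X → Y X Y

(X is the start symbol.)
{ '(' }

FIRST sets of the non-terminals involved (from the grammar, by fixed-point iteration):
  FIRST(Y) = { '(' }

To compute FIRST(Y f), process the symbols left to right:
Symbol Y is a non-terminal. Add FIRST(Y) \ {ε} = { '(' }
Y is not nullable (ε ∉ FIRST(Y)), so stop here.
FIRST(Y f) = { '(' }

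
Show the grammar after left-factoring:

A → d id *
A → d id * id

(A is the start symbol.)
Left-factoring transforms A → αβ₁ | αβ₂ into A → αA' and A' → β₁ | β₂
(α is the longest common prefix among the alternatives). Repeat until
no nonterminal has two alternatives with a common prefix.

Round 1: A has alternatives sharing prefix 'd id *'. Introduce A': A → d id * A'
  Add: A' → ε
  Add: A' → id

No remaining common prefixes — done.

Resulting grammar:
A → d id * A'
A' → ε
A' → id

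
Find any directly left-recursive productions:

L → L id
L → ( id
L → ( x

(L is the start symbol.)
Yes, L is left-recursive

Direct left recursion occurs when N → N α for some non-terminal N (the right-hand side begins with the left-hand side itself).

L → L id: LEFT RECURSIVE (starts with L)
L → ( id: starts with '('
L → ( x: starts with '('

The grammar has direct left recursion on: L.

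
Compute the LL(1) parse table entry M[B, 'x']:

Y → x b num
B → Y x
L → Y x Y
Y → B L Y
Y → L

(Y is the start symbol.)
To find M[B, 'x'], we find productions for B where 'x' is in the predict set (PREDICT(N → α) = (FIRST(α) \ {ε}) ∪ (FOLLOW(N) if α ⇒* ε)).

Relevant sets:
  FIRST(Y) = { 'x' }

B → Y x: PREDICT = { 'x' }
  'x' is in predict set, so this production goes in M[B, 'x']

M[B, 'x'] = B → Y x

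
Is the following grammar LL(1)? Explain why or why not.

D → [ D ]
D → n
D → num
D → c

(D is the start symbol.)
Yes, the grammar is LL(1).

A grammar is LL(1) if for each non-terminal N with multiple productions, the predict sets of those productions are pairwise disjoint, where PREDICT(N → α) = (FIRST(α) \ {ε}) ∪ (FOLLOW(N) if α ⇒* ε).

For D:
  PREDICT(D → '[' D ']') = { '[' }
  PREDICT(D → n) = { 'n' }
  PREDICT(D → num) = { 'num' }
  PREDICT(D → c) = { 'c' }

All predict sets are disjoint. The grammar IS LL(1).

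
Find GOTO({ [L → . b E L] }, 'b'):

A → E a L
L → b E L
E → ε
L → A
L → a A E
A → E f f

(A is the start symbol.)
GOTO(I, 'b') = CLOSURE({ [A → αX.β] : [A → α.Xβ] ∈ I, X = 'b' })

Items with dot before 'b', with the dot advanced:
  [L → . b E L] → [L → b . E L]
Closure of the advanced items:
  [L → b . E L] has the dot before E: add [E → .]

GOTO = { [E → .], [L → b . E L] }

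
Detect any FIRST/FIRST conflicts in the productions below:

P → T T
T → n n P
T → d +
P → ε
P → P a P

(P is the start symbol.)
A FIRST/FIRST conflict occurs when two productions N → α and N → β for the same non-terminal have FIRST(α) ∩ FIRST(β) ≠ ∅ (with ε ∈ FIRST of a nullable right-hand side, so two nullable alternatives also conflict).

FIRST sets of the non-terminals at (or reachable through a nullable prefix from) the front of some alternative:
  FIRST(T) = { 'd', 'n' }
  FIRST(P) = { 'a', 'd', 'n', ε }

Productions for P:
  P → T T: FIRST = { 'd', 'n' }
  P → ε: FIRST = { ε }
  P → P a P: FIRST = { 'a', 'd', 'n' }
Productions for T:
  T → n n P: FIRST = { 'n' }
  T → d +: FIRST = { 'd' }

Conflict for P: P → T T and P → P a P
  Overlap: { 'd', 'n' }

Answer: Yes. P → T T / P → P a P on { 'd', 'n' }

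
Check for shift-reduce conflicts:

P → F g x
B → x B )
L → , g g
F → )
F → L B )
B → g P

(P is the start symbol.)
No shift-reduce conflicts

Augment with P' → P and build the canonical LR(0) collection (I0 = CLOSURE({[P' → . P]}), then GOTO on every symbol after a dot until no new states appear). It has 17 states:
  I0: { [F → . )], [F → . L B )], [L → . , g g], [P → . F g x], [P' → . P] }  — shift
  I1: { [F → ) .] }  — reduce
  I2: { [L → , . g g] }  — shift
  I3: { [P → F . g x] }  — shift
  I4: { [B → . g P], [B → . x B )], [F → L . B )] }  — shift
  I5: { [P' → P .] }  — accept
  I6: { [F → L B . )] }  — shift
  I7: { [B → g . P], [F → . )], [F → . L B )], [L → . , g g], [P → . F g x] }  — shift
  I8: { [B → . g P], [B → . x B )], [B → x . B )] }  — shift
  I9: { [B → x B . )] }  — shift
  I10: { [B → x B ) .] }  — reduce
  I11: { [B → g P .] }  — reduce
  I12: { [F → L B ) .] }  — reduce
  I13: { [P → F g . x] }  — shift
  I14: { [P → F g x .] }  — reduce
  I15: { [L → , g . g] }  — shift
  I16: { [L → , g g .] }  — reduce

No state contains both a complete item and a shift item.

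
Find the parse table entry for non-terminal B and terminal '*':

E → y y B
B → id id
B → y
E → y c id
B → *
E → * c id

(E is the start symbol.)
B → *

To find M[B, '*'], we find productions for B where '*' is in the predict set (PREDICT(N → α) = (FIRST(α) \ {ε}) ∪ (FOLLOW(N) if α ⇒* ε)).

B → id id: PREDICT = { 'id' }
B → y: PREDICT = { 'y' }
B → *: PREDICT = { '*' }
  '*' is in predict set, so this production goes in M[B, '*']

M[B, '*'] = B → *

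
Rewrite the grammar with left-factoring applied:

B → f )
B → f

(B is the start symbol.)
B → f B'
B' → )
B' → ε

Left-factoring transforms A → αβ₁ | αβ₂ into A → αA' and A' → β₁ | β₂
(α is the longest common prefix among the alternatives). Repeat until
no nonterminal has two alternatives with a common prefix.

Round 1: B has alternatives sharing prefix 'f'. Introduce B': B → f B'
  Add: B' → )
  Add: B' → ε

No remaining common prefixes — done.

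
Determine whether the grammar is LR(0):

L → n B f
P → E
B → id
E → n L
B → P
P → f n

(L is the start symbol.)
Yes, the grammar is LR(0)

Augment with L' → L and build the canonical LR(0) collection (I0 = CLOSURE({[L' → . L]}), then GOTO on every symbol after a dot until no new states appear). It has 12 states:
  I0: { [L → . n B f], [L' → . L] }  — shift
  I1: { [L' → L .] }  — accept
  I2: { [B → . P], [B → . id], [E → . n L], [L → n . B f], [P → . E], [P → . f n] }  — shift
  I3: { [L → n B . f] }  — shift
  I4: { [P → E .] }  — reduce
  I5: { [B → P .] }  — reduce
  I6: { [P → f . n] }  — shift
  I7: { [B → id .] }  — reduce
  I8: { [E → n . L], [L → . n B f] }  — shift
  I9: { [E → n L .] }  — reduce
  I10: { [P → f n .] }  — reduce
  I11: { [L → n B f .] }  — reduce

Every state is either a pure shift/goto state or contains exactly one complete item and nothing to shift — no conflicts. The grammar is LR(0).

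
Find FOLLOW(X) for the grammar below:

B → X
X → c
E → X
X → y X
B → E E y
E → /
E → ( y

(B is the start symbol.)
{ $, '(', '/', 'c', 'y' }

To compute FOLLOW(X), find every occurrence of X on a right-hand side N → α X β: add FIRST(β) \ {ε}, and if β is empty or nullable also add FOLLOW(N). Iterate to a fixed point.

In B → X: X is at the end, add FOLLOW(B)
In E → X: X is at the end, add FOLLOW(E)
In X → y X: X is at the end; this adds FOLLOW(X) to itself — nothing new

The FOLLOW sets referred to above (computed the same way, to a fixed point):
  FOLLOW(B) = { $ }
  FOLLOW(E) = { '(', '/', 'c', 'y' }

Taking the union: FOLLOW(X) = { $, '(', '/', 'c', 'y' }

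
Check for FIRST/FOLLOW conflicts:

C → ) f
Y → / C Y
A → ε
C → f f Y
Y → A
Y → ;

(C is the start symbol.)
Yes. Y → '/' C Y with FOLLOW(Y) on { '/' }; Y → ';' with FOLLOW(Y) on { ';' }

Nullable non-terminals: A, Y.
FIRST sets used below: FIRST(A) = { ε }
A has a nullable alternative but only one production, so nothing to check.

Y: nullable alternative(s) Y → A; FOLLOW(Y) = { $, '/', ';' }
  Y → / C Y: FIRST \ {ε} = { '/' } — overlaps FOLLOW(Y) on { '/' }: CONFLICT
  Y → A: FIRST \ {ε} = { } — this is the only nullable alternative, skip
  Y → ;: FIRST \ {ε} = { ';' } — overlaps FOLLOW(Y) on { ';' }: CONFLICT

C has no nullable alternative, so no FIRST/FOLLOW check is needed there.

So the grammar has 2 FIRST/FOLLOW conflicts (marked CONFLICT above).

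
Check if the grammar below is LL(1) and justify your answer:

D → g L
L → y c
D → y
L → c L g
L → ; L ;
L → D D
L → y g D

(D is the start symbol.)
A grammar is LL(1) if for each non-terminal N with multiple productions, the predict sets of those productions are pairwise disjoint, where PREDICT(N → α) = (FIRST(α) \ {ε}) ∪ (FOLLOW(N) if α ⇒* ε).

Relevant sets:
  FIRST(D) = { 'g', 'y' }

For D:
  PREDICT(D → g L) = { 'g' }
  PREDICT(D → y) = { 'y' }
For L:
  PREDICT(L → y c) = { 'y' }
  PREDICT(L → c L g) = { 'c' }
  PREDICT(L → ';' L ';') = { ';' }
  PREDICT(L → D D) = { 'g', 'y' }
  PREDICT(L → y g D) = { 'y' }

Conflict found: Predict set conflict for L: { 'y' }
The grammar is NOT LL(1).

Answer: No. Predict set conflict for L: { 'y' }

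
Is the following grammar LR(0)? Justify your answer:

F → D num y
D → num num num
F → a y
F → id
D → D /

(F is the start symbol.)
Yes, the grammar is LR(0)

A grammar is LR(0) if no state in the canonical LR(0) collection has:
  - both a shift item (dot before a terminal) and a complete item (shift-reduce conflict), or
  - two or more complete items (reduce-reduce conflict; the accept item [F' → F .] counts as a complete item here).

Augment with F' → F and build the canonical LR(0) collection (I0 = CLOSURE({[F' → . F]}), then GOTO on every symbol after a dot until no new states appear). It has 12 states:
  I0: { [D → . D /], [D → . num num num], [F → . D num y], [F → . a y], [F → . id], [F' → . F] }  — shift
  I1: { [D → D . /], [F → D . num y] }  — shift
  I2: { [F' → F .] }  — accept
  I3: { [F → a . y] }  — shift
  I4: { [F → id .] }  — reduce
  I5: { [D → num . num num] }  — shift
  I6: { [D → num num . num] }  — shift
  I7: { [D → num num num .] }  — reduce
  I8: { [F → a y .] }  — reduce
  I9: { [D → D / .] }  — reduce
  I10: { [F → D num . y] }  — shift
  I11: { [F → D num y .] }  — reduce

Every state is either a pure shift/goto state or contains exactly one complete item and nothing to shift — no conflicts. The grammar is LR(0).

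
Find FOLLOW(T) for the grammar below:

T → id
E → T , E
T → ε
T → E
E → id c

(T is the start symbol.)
To compute FOLLOW(T), find every occurrence of T on a right-hand side N → α T β: add FIRST(β) \ {ε}, and if β is empty or nullable also add FOLLOW(N). Iterate to a fixed point.

T is the start symbol, so $ ∈ FOLLOW(T).
In E → T , E: T is followed by ',' E, add FIRST(',' E) \ {ε} = { ',' }

Taking the union: FOLLOW(T) = { $, ',' }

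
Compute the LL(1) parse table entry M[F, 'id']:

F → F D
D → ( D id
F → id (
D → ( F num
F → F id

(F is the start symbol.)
F → F D, F → id (, F → F id

To find M[F, 'id'], we find productions for F where 'id' is in the predict set (PREDICT(N → α) = (FIRST(α) \ {ε}) ∪ (FOLLOW(N) if α ⇒* ε)).

Relevant sets:
  FIRST(F) = { 'id' }

F → F D: PREDICT = { 'id' }
  'id' is in predict set, so this production goes in M[F, 'id']
F → id (: PREDICT = { 'id' }
  'id' is in predict set, so this production goes in M[F, 'id']
F → F id: PREDICT = { 'id' }
  'id' is in predict set, so this production goes in M[F, 'id']

M[F, 'id'] = F → F D, F → id (, F → F id  (a multiply-defined cell — the grammar is not LL(1))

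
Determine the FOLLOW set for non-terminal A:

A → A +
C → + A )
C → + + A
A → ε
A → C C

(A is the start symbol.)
{ $, ')', '+' }

To compute FOLLOW(A), find every occurrence of A on a right-hand side N → α A β: add FIRST(β) \ {ε}, and if β is empty or nullable also add FOLLOW(N). Iterate to a fixed point.

A is the start symbol, so $ ∈ FOLLOW(A).
In A → A +: A is followed by '+', add FIRST('+') \ {ε} = { '+' }
In C → + A ): A is followed by ')', add FIRST(')') \ {ε} = { ')' }
In C → + + A: A is at the end, add FOLLOW(C)

The FOLLOW sets referred to above (computed the same way, to a fixed point):
  FOLLOW(C) = { $, ')', '+' }

Taking the union: FOLLOW(A) = { $, ')', '+' }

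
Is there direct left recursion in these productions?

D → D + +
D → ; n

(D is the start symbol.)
Yes, D is left-recursive

Direct left recursion occurs when N → N α for some non-terminal N (the right-hand side begins with the left-hand side itself).

D → D + +: LEFT RECURSIVE (starts with D)
D → ; n: starts with ';'

The grammar has direct left recursion on: D.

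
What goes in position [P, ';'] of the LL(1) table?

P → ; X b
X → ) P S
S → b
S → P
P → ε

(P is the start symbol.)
P → ; X b, P → ε

To find M[P, ';'], we find productions for P where ';' is in the predict set (PREDICT(N → α) = (FIRST(α) \ {ε}) ∪ (FOLLOW(N) if α ⇒* ε)).

Relevant sets:
  FOLLOW(P) = { $, ';', 'b' }

P → ; X b: PREDICT = { ';' }
  ';' is in predict set, so this production goes in M[P, ';']
P → ε: PREDICT = { $, ';', 'b' }
  ';' is in predict set, so this production goes in M[P, ';']

M[P, ';'] = P → ; X b, P → ε  (a multiply-defined cell — the grammar is not LL(1))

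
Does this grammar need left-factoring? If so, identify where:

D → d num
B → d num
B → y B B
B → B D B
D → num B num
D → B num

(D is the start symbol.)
Left-factoring is needed when two productions for the same non-terminal
share a common prefix on the right-hand side.

Productions for D:
  D → d num
  D → num B num
  D → B num
Productions for B:
  B → d num
  B → y B B
  B → B D B

No common prefixes found.

Answer: No, left-factoring is not needed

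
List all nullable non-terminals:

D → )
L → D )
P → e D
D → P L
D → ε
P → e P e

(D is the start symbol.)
A non-terminal is nullable if it can derive ε (the empty string): either it has an ε-production, or it has a production whose right-hand side consists entirely of nullable non-terminals.

ε-productions: D → ε
So D is immediately nullable.
No further non-terminal can be added: every production for the remaining non-terminals contains a terminal or a non-nullable non-terminal.
Nullable = { 'D' }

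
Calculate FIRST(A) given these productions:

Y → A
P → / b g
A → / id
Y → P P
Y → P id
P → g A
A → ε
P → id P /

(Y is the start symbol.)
To compute FIRST(A), examine every production with A on the left-hand side, reading each right-hand side left to right until a non-nullable symbol is reached.

From A → / id:
  - '/' is a terminal: add '/' and stop
From A → ε:
  - ε-production, so ε ∈ FIRST(A)

Collecting: FIRST(A) = { '/', ε }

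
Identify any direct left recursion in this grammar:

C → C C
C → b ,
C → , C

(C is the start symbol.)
C → C C: LEFT RECURSIVE (starts with C)
C → b ,: starts with b
C → , C: starts with ','

The grammar has direct left recursion on: C.

Answer: Yes, C is left-recursive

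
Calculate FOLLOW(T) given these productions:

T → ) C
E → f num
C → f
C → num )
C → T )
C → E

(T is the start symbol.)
T is the start symbol, so $ ∈ FOLLOW(T).
In C → T ): T is followed by ')', add FIRST(')') \ {ε} = { ')' }

Taking the union: FOLLOW(T) = { $, ')' }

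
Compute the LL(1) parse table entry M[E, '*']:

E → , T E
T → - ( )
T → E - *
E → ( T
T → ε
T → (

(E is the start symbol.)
To find M[E, '*'], we find productions for E where '*' is in the predict set (PREDICT(N → α) = (FIRST(α) \ {ε}) ∪ (FOLLOW(N) if α ⇒* ε)).

E → , T E: PREDICT = { ',' }
E → ( T: PREDICT = { '(' }

M[E, '*'] is empty (no production applies)

Answer: Empty (error entry)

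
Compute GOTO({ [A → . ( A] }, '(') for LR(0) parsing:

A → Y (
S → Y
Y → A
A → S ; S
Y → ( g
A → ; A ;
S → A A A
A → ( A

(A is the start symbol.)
{ [A → ( . A], [A → . ( A], [A → . ; A ;], [A → . S ; S], [A → . Y (], [S → . A A A], [S → . Y], [Y → . ( g], [Y → . A] }

GOTO(I, '(') = CLOSURE({ [A → αX.β] : [A → α.Xβ] ∈ I, X = '(' })

Items with dot before '(', with the dot advanced:
  [A → . ( A] → [A → ( . A]
Closure of the advanced items:
  [A → ( . A] has the dot before A: add [A → . Y (], [A → . S ; S], [A → . ; A ;], [A → . ( A]
  [A → . Y (] has the dot before Y: add [Y → . A], [Y → . ( g]
  [A → . S ; S] has the dot before S: add [S → . Y], [S → . A A A]

GOTO = { [A → ( . A], [A → . ( A], [A → . ; A ;], [A → . S ; S], [A → . Y (], [S → . A A A], [S → . Y], [Y → . ( g], [Y → . A] }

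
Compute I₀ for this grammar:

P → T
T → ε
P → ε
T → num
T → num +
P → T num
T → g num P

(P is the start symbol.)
{ [P → . T num], [P → . T], [P → .], [P' → . P], [T → . g num P], [T → . num +], [T → . num], [T → .] }

First, augment the grammar with P' → P
I₀ = CLOSURE({ [P' → . P] }):
  [P' → . P] has the dot before P: add [P → . T], [P → .], [P → . T num]
  [P → . T] has the dot before T: add [T → .], [T → . num], [T → . num +], [T → . g num P]
No further items can be added.

I₀ = { [P → . T num], [P → . T], [P → .], [P' → . P], [T → . g num P], [T → . num +], [T → . num], [T → .] }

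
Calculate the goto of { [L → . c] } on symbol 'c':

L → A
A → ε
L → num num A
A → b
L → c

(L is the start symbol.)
{ [L → c .] }

GOTO(I, 'c') = CLOSURE({ [A → αX.β] : [A → α.Xβ] ∈ I, X = 'c' })

Items with dot before 'c', with the dot advanced:
  [L → . c] → [L → c .]
Closure adds nothing (no advanced item has the dot before a non-terminal).

GOTO = { [L → c .] }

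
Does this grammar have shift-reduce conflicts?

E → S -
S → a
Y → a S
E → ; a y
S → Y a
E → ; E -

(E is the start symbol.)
Yes — I5: [S → a .] vs [S → . a]; I10: [S → a .] vs [E → ; a . y]

A shift-reduce conflict occurs when an LR(0) state has both:
  - a complete (reduce) item [A → α .] (dot at the end), and
  - a shift item [B → β . c γ] (dot before a terminal).

Augment with E' → E and build the canonical LR(0) collection (I0 = CLOSURE({[E' → . E]}), then GOTO on every symbol after a dot until no new states appear). It has 13 states:
  I0: { [E → . ; E -], [E → . ; a y], [E → . S -], [E' → . E], [S → . Y a], [S → . a], [Y → . a S] }  — shift
  I1: { [E → . ; E -], [E → . ; a y], [E → . S -], [E → ; . E -], [E → ; . a y], [S → . Y a], [S → . a], [Y → . a S] }  — shift
  I2: { [E' → E .] }  — accept
  I3: { [E → S . -] }  — shift
  I4: { [S → Y . a] }  — shift
  I5: { [S → . Y a], [S → . a], [S → a .], [Y → . a S], [Y → a . S] }  — shift, reduce
  I6: { [Y → a S .] }  — reduce
  I7: { [S → Y a .] }  — reduce
  I8: { [E → S - .] }  — reduce
  I9: { [E → ; E . -] }  — shift
  I10: { [E → ; a . y], [S → . Y a], [S → . a], [S → a .], [Y → . a S], [Y → a . S] }  — shift, reduce
  I11: { [E → ; a y .] }  — reduce
  I12: { [E → ; E - .] }  — reduce

I5 contains reduce item [S → a .] and shift items [S → . a], [Y → . a S] — shift-reduce conflict.
I10 contains reduce item [S → a .] and shift items [E → ; a . y], [S → . a], [Y → . a S] — shift-reduce conflict.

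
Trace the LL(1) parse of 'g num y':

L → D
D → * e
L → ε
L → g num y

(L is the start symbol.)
LL(1) parsing maintains a stack (initially the start symbol over $) and the input. At each step: if the stack top is a terminal, match it against the current input token; if it is a non-terminal N, replace it with the RHS of M[N, lookahead] (the unique production whose predict set contains the lookahead).

Stack is shown with the top on the left.

Stack      Input      Action
----------------------------
L $        g num y $  output L → g num y
g num y $  g num y $  match 'g'
num y $    num y $    match 'num'
y $        y $        match 'y'
$          $          accept

The string is accepted.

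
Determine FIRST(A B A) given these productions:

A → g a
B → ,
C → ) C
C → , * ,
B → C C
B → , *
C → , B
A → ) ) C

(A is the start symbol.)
FIRST sets of the non-terminals involved (from the grammar, by fixed-point iteration):
  FIRST(A) = { ')', 'g' }

To compute FIRST(A B A), process the symbols left to right:
Symbol A is a non-terminal. Add FIRST(A) \ {ε} = { ')', 'g' }
A is not nullable (ε ∉ FIRST(A)), so stop here.
FIRST(A B A) = { ')', 'g' }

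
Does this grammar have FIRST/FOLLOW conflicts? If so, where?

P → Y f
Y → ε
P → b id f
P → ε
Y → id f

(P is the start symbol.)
No FIRST/FOLLOW conflicts.

Nullable non-terminals: P, Y.
FIRST sets used below: FIRST(Y) = { 'id', ε }

P: nullable alternative(s) P → ε; FOLLOW(P) = { $ }
  P → Y f: FIRST \ {ε} = { 'f', 'id' } — disjoint from FOLLOW(P)
  P → b id f: FIRST \ {ε} = { 'b' } — disjoint from FOLLOW(P)
  P → ε: FIRST \ {ε} = { } — this is the only nullable alternative, skip

Y: nullable alternative(s) Y → ε; FOLLOW(Y) = { 'f' }
  Y → ε: FIRST \ {ε} = { } — this is the only nullable alternative, skip
  Y → id f: FIRST \ {ε} = { 'id' } — disjoint from FOLLOW(Y)

No FIRST/FOLLOW conflicts found.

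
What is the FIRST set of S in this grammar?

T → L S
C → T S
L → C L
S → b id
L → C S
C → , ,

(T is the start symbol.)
{ 'b' }

From S → b id:
  - b is a terminal: add 'b' and stop

Collecting: FIRST(S) = { 'b' }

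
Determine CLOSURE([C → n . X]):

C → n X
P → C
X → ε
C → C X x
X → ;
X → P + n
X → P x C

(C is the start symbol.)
To compute CLOSURE, for each item [A → α.Bβ] where B is a non-terminal, add [B → .γ] for all productions B → γ; repeat for the newly added items until nothing changes.

Start with: [C → n . X]
  [C → n . X] has the dot before X: add [X → .], [X → . ;], [X → . P + n], [X → . P x C]
  [X → . P + n] has the dot before P: add [P → . C]
  [P → . C] has the dot before C: add [C → . n X], [C → . C X x]
No further items can be added.

CLOSURE = { [C → . C X x], [C → . n X], [C → n . X], [P → . C], [X → . ;], [X → . P + n], [X → . P x C], [X → .] }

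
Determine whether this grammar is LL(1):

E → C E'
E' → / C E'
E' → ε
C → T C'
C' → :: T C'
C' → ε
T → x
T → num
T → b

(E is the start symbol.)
A grammar is LL(1) if for each non-terminal N with multiple productions, the predict sets of those productions are pairwise disjoint, where PREDICT(N → α) = (FIRST(α) \ {ε}) ∪ (FOLLOW(N) if α ⇒* ε).

Relevant sets:
  FOLLOW(E') = { $ }
  FOLLOW(C') = { $, '/' }

For E':
  PREDICT(E' → '/' C E') = { '/' }
  PREDICT(E' → ε) = { $ }
For C':
  PREDICT(C' → :: T C') = { '::' }
  PREDICT(C' → ε) = { $, '/' }
For T:
  PREDICT(T → x) = { 'x' }
  PREDICT(T → num) = { 'num' }
  PREDICT(T → b) = { 'b' }
E, C have a single production, so nothing to check there.

All predict sets are disjoint. The grammar IS LL(1).

Answer: Yes, the grammar is LL(1).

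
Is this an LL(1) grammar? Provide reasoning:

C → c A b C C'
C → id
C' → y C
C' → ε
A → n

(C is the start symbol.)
A grammar is LL(1) if for each non-terminal N with multiple productions, the predict sets of those productions are pairwise disjoint, where PREDICT(N → α) = (FIRST(α) \ {ε}) ∪ (FOLLOW(N) if α ⇒* ε).

Relevant sets:
  FOLLOW(C') = { $, 'y' }

For C:
  PREDICT(C → c A b C C') = { 'c' }
  PREDICT(C → id) = { 'id' }
For C':
  PREDICT(C' → y C) = { 'y' }
  PREDICT(C' → ε) = { $, 'y' }
A has a single production, so nothing to check there.

Conflict found: Predict set conflict for C': { 'y' }
The grammar is NOT LL(1).

Answer: No. Predict set conflict for C': { 'y' }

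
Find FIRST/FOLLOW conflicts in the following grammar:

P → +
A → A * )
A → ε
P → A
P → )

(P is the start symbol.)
Nullable non-terminals: A, P.
FIRST sets used below: FIRST(A) = { '*', ε }

A: nullable alternative(s) A → ε; FOLLOW(A) = { $, '*' }
  A → A * ): FIRST \ {ε} = { '*' } — overlaps FOLLOW(A) on { '*' }: CONFLICT
  A → ε: FIRST \ {ε} = { } — this is the only nullable alternative, skip

P: nullable alternative(s) P → A; FOLLOW(P) = { $ }
  P → +: FIRST \ {ε} = { '+' } — disjoint from FOLLOW(P)
  P → A: FIRST \ {ε} = { '*' } — this is the only nullable alternative, skip
  P → ): FIRST \ {ε} = { ')' } — disjoint from FOLLOW(P)

So the grammar has 1 FIRST/FOLLOW conflict (marked CONFLICT above).

Answer: Yes. A → A '*' ')' with FOLLOW(A) on { '*' }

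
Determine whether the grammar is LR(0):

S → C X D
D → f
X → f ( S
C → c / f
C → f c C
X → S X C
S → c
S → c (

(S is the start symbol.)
A grammar is LR(0) if no state in the canonical LR(0) collection has:
  - both a shift item (dot before a terminal) and a complete item (shift-reduce conflict), or
  - two or more complete items (reduce-reduce conflict; the accept item [S' → S .] counts as a complete item here).

Augment with S' → S and build the canonical LR(0) collection (I0 = CLOSURE({[S' → . S]}), then GOTO on every symbol after a dot until no new states appear). It has 20 states:
  I0: { [C → . c / f], [C → . f c C], [S → . C X D], [S → . c (], [S → . c], [S' → . S] }  — shift
  I1: { [C → . c / f], [C → . f c C], [S → . C X D], [S → . c (], [S → . c], [S → C . X D], [X → . S X C], [X → . f ( S] }  — shift
  I2: { [S' → S .] }  — accept
  I3: { [C → c . / f], [S → c . (], [S → c .] }  — shift, reduce
  I4: { [C → f . c C] }  — shift
  I5: { [C → . c / f], [C → . f c C], [C → f c . C] }  — shift
  I6: { [C → f c C .] }  — reduce
  I7: { [C → c . / f] }  — shift
  I8: { [C → c / . f] }  — shift
  I9: { [C → c / f .] }  — reduce
  I10: { [S → c ( .] }  — reduce
  I11: { [C → . c / f], [C → . f c C], [S → . C X D], [S → . c (], [S → . c], [X → . S X C], [X → . f ( S], [X → S . X C] }  — shift
  I12: { [D → . f], [S → C X . D] }  — shift
  I13: { [C → f . c C], [X → f . ( S] }  — shift
  I14: { [C → . c / f], [C → . f c C], [S → . C X D], [S → . c (], [S → . c], [X → f ( . S] }  — shift
  I15: { [X → f ( S .] }  — reduce
  I16: { [S → C X D .] }  — reduce
  I17: { [D → f .] }  — reduce
  I18: { [C → . c / f], [C → . f c C], [X → S X . C] }  — shift
  I19: { [X → S X C .] }  — reduce

Conflict in state I3:
  Shift-reduce conflict between [S → c .] and [C → c . / f]
So the grammar is NOT LR(0).

Answer: No. Shift-reduce conflict between [S → c .] and [C → c . / f]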